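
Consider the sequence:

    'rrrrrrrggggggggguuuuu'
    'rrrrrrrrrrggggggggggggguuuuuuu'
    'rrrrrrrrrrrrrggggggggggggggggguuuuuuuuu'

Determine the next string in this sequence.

Term n consists of 3n+1 r's, followed by 4n+1 g's, followed by 2n+1 u's, where the shown terms are n = 2, 3, 4.
For the next term, n = 5, so the run lengths are 16, 21, 11.

rrrrrrrrrrrrrrrrggggggggggggggggggggguuuuuuuuuuu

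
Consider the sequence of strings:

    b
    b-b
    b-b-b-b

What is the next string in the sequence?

Each string is two copies of the previous one joined by '-'.
Doubling b-b-b-b with '-' between the halves:

b-b-b-b-b-b-b-b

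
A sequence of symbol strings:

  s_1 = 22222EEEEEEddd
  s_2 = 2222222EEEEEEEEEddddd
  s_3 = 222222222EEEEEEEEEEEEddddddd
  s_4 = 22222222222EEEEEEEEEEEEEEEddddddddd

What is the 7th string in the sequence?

The n-th term is 2n+3 2's then 3n+3 E's then 2n+1 d's (n = 1, 2, …).
For term 7, n = 7, so the run lengths are 17, 24, 15.

22222222222222222EEEEEEEEEEEEEEEEEEEEEEEEddddddddddddddd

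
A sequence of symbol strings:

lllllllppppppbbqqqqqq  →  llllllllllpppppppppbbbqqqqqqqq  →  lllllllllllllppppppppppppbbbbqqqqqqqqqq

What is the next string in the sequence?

Each string has the form l^{3n+1} p^{3n} b^{n} q^{2n+2}, where the shown terms are n = 2, 3, 4.
Setting n = 5 gives 16, 15, 5, 12 characters in each block.

llllllllllllllllpppppppppppppppbbbbbqqqqqqqqqqqq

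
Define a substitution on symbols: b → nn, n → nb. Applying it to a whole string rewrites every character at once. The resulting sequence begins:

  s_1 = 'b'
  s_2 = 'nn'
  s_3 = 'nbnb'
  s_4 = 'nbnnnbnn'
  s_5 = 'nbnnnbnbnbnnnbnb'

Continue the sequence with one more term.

nbnnnbnbnbnnnbnnnbnnnbnbnbnnnbnn

φ(nbnnnbnbnbnnnbnb) expands symbol-by-symbol to nb nn nb nb nb nn nb nn nb nn nb nb nb nn nb nn; joining the 16 pieces gives the next term.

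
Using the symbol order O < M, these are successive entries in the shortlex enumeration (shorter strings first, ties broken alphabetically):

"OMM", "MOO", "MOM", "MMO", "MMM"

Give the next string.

OOOO

After MMM the length-3 strings are exhausted; the first length-4 string is 4 copies of O.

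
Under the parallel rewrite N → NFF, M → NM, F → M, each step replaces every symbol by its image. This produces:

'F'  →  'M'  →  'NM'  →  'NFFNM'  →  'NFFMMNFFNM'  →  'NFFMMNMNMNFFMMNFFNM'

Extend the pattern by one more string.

Applying the rule to each of the 19 symbols of NFFMMNMNMNFFMMNFFNM gives the pieces NFF M M NM NM NFF NM NFF NM NFF M M NM NM NFF M M NFF NM, which concatenate to the answer.

NFFMMNMNMNFFNMNFFNMNFFMMNMNMNFFMMNFFNM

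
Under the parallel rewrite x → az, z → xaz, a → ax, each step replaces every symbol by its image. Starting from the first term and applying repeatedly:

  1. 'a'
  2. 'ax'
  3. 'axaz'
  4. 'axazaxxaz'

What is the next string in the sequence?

Expanding axazaxxaz: a→ax, x→az, a→ax, z→xaz, a→ax, x→az, x→az, a→ax, z→xaz. Concatenated: ax az ax xaz ax az az ax xaz.

axazaxxazaxazazaxxaz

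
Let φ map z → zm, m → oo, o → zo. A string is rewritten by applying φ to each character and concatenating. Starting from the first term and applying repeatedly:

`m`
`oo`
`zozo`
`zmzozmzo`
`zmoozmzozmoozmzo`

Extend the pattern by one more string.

Rewriting the 16 symbols of zmoozmzozmoozmzo one by one yields zm oo zo zo zm oo zm zo zm oo zo zo zm oo zm zo; concatenated:

zmoozozozmoozmzozmoozozozmoozmzo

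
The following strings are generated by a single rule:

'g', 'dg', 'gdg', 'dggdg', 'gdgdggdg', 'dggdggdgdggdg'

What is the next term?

gdgdggdgdggdggdgdggdg

From term 3 onward, concatenate the second-to-last term with the last: g·dg = gdg, dg·gdg = dggdg, …
Continuing: gdgdggdg · dggdggdgdggdg gives term 7.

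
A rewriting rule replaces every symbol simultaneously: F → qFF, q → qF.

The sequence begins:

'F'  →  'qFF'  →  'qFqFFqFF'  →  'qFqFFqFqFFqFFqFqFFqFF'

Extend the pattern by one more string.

Applying the rule to each of the 21 symbols of qFqFFqFqFFqFFqFqFFqFF gives the pieces qF qFF qF qFF qFF qF qFF qF qFF qFF qF qFF qFF qF qFF qF qFF qFF qF qFF qFF, which concatenate to the answer.

qFqFFqFqFFqFFqFqFFqFqFFqFFqFqFFqFFqFqFFqFqFFqFFqFqFFqFF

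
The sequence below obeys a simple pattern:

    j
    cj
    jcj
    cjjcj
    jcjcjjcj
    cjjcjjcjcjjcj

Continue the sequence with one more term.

This is a Fibonacci-style word recurrence s(k) = s(k−2)·s(k−1): e.g. j·cj = jcj.
So term 7 is jcjcjjcj·cjjcjjcjcjjcj.

jcjcjjcjcjjcjjcjcjjcj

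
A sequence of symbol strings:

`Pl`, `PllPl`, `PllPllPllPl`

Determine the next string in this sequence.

Every step duplicates the string with 'l' between the halves.
Doubling PllPllPllPl with 'l' between the halves:

PllPllPllPllPllPllPllPl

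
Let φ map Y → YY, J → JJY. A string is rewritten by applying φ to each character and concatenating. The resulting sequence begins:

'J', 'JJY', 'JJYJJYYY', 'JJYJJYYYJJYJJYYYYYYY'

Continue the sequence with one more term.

Rewriting the 20 symbols of JJYJJYYYJJYJJYYYYYYY one by one yields JJY JJY YY JJY JJY YY YY YY JJY JJY YY JJY JJY YY YY YY YY YY YY YY; concatenated:

JJYJJYYYJJYJJYYYYYYYJJYJJYYYJJYJJYYYYYYYYYYYYYYY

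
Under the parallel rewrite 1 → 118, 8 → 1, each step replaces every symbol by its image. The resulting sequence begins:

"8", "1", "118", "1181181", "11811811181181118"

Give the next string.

Replace each of the 17 characters of 11811811181181118 in place — 118 118 1 118 118 1 118 118 118 1 118 118 1 118 118 118 1 — and concatenate.

11811811181181118118118111811811181181181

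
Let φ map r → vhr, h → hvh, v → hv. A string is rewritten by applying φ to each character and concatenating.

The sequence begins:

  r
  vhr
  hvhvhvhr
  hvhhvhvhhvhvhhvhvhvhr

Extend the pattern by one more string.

hvhhvhvhhvhhvhvhhvhvhhvhhvhvhhvhvhhvhhvhvhhvhvhhvhvhvhr

Applying the rule to each of the 21 symbols of hvhhvhvhhvhvhhvhvhvhr gives the pieces hvh hv hvh hvh hv hvh hv hvh hvh hv hvh hv hvh hvh hv hvh hv hvh hv hvh vhr, which concatenate to the answer.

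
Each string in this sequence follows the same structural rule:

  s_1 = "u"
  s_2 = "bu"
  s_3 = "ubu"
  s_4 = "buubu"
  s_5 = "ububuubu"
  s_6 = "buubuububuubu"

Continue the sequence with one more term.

From term 3 onward, concatenate the second-to-last term with the last: u·bu = ubu, bu·ubu = buubu, …
Continuing: ububuubu · buubuububuubu gives term 7.

ububuububuubuububuubu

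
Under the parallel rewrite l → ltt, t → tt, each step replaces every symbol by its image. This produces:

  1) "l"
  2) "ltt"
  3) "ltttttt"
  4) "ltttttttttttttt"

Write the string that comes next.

ltttttttttttttttttttttttttttttt

Applying the rule to each of the 15 symbols of ltttttttttttttt gives the pieces ltt tt tt tt tt tt tt tt tt tt tt tt tt tt tt, which concatenate to the answer.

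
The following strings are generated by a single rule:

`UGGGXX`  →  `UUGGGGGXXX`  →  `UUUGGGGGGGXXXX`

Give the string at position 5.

UUUUUGGGGGGGGGGGXXXXXX

Each string has the form U^{n} G^{2n+1} X^{n+1} (n = 1, 2, …).
For term 5, n = 5, so the run lengths are 5, 11, 6.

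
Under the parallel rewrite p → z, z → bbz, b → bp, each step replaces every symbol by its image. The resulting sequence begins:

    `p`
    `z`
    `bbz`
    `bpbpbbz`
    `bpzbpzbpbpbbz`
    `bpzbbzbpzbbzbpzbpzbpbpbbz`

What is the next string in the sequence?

Replace each of the 25 characters of bpzbbzbpzbbzbpzbpzbpbpbbz in place — bp z bbz bp bp bbz bp z bbz bp bp bbz bp z bbz bp z bbz bp z bp z bp bp bbz — and concatenate.

bpzbbzbpbpbbzbpzbbzbpbpbbzbpzbbzbpzbbzbpzbpzbpbpbbz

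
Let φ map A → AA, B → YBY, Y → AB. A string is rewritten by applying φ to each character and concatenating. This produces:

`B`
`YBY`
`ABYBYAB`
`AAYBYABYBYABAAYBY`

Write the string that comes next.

AAAAABYBYABAAYBYABYBYABAAYBYAAAAABYBYAB

φ(AAYBYABYBYABAAYBY) expands symbol-by-symbol to AA AA AB YBY AB AA YBY AB YBY AB AA YBY AA AA AB YBY AB; joining the 17 pieces gives the next term.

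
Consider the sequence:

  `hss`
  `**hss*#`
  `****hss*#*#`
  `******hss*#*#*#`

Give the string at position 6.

**********hss*#*#*#*#*#

Every step adds ** to the front and *# to the end of the previous string.
From ******hss*#*#*#, 2 further steps: ******hss*#*#*# → ********hss*#*#*#*# → (answer).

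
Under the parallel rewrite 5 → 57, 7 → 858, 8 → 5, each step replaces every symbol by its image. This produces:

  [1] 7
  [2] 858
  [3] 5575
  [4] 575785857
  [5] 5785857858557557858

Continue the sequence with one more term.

Rewriting the 19 symbols of 5785857858557557858 one by one yields 57 858 5 57 5 57 858 5 57 5 57 57 858 57 57 858 5 57 5; concatenated:

578585575578585575575785857578585575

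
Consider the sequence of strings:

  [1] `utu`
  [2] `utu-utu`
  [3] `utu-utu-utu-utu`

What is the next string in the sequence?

utu-utu-utu-utu-utu-utu-utu-utu

Each string is two copies of the previous one joined by '-'.
One more doubling of utu-utu-utu-utu gives the answer.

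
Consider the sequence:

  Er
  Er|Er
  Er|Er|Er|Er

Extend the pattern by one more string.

Every step duplicates the string with '|' between the halves.
So the next term is two copies of Er|Er|Er|Er with '|' between the halves.

Er|Er|Er|Er|Er|Er|Er|Er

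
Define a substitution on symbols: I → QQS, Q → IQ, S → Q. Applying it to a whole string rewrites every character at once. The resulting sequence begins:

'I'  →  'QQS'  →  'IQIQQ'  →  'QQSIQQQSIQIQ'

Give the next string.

Apply φ to QQSIQQQSIQIQ symbol by symbol: Q→IQ, Q→IQ, S→Q, I→QQS, Q→IQ, Q→IQ, Q→IQ, S→Q, I→QQS, Q→IQ, I→QQS, Q→IQ; joined: IQ IQ Q QQS IQ IQ IQ Q QQS IQ QQS IQ.

IQIQQQQSIQIQIQQQQSIQQQSIQ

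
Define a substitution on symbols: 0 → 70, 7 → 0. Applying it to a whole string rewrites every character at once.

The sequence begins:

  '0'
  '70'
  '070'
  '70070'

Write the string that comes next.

07070070

Apply φ to 70070 symbol by symbol: 7→0, 0→70, 0→70, 7→0, 0→70; joined: 0 70 70 0 70.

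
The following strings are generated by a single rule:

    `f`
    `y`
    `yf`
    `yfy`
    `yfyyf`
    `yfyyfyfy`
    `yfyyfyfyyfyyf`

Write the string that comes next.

yfyyfyfyyfyyfyfyyfyfy

Each term (from the third on) is the previous term followed by the one before it: term 3 = y·f = yf.
Continuing: yfyyfyfyyfyyf · yfyyfyfy gives term 8.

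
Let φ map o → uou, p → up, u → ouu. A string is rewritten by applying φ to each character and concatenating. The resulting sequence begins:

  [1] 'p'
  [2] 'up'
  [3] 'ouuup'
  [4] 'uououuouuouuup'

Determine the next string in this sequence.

Rewriting the 14 symbols of uououuouuouuup one by one yields ouu uou ouu uou ouu ouu uou ouu ouu uou ouu ouu ouu up; concatenated:

ouuuououuuououuouuuououuouuuououuouuouuup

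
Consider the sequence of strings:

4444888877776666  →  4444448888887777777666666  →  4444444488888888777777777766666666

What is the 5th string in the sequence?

4444444444448888888888887777777777777777666666666666

Term n consists of 2n 4's, followed by 2n 8's, followed by 3n-2 7's, followed by 2n 6's, where the shown terms are n = 2, 3, 4.
For term 5, n = 6, so the run lengths are 12, 12, 16, 12.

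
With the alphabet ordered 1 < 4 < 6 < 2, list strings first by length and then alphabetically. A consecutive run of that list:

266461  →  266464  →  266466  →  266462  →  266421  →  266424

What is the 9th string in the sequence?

266611

Continuing the enumeration 3 steps past 266424: 266424 → 266426 → 266422 → (answer).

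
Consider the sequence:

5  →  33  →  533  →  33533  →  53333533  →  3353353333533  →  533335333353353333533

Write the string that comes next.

3353353333533533335333353353333533

From term 3 onward, concatenate the second-to-last term with the last: 5·33 = 533, 33·533 = 33533, …
So term 8 is 3353353333533·533335333353353333533.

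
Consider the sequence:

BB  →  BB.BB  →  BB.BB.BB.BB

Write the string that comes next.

Every step duplicates the string with '.' between the halves.
One more doubling of BB.BB.BB.BB gives the answer.

BB.BB.BB.BB.BB.BB.BB.BB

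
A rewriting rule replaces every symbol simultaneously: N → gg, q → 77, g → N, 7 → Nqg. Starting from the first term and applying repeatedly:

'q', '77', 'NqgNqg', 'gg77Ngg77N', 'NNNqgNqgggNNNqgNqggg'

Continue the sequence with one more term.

Rewriting the 20 symbols of NNNqgNqgggNNNqgNqggg one by one yields gg gg gg 77 N gg 77 N N N gg gg gg 77 N gg 77 N N N; concatenated:

gggggg77Ngg77NNNgggggg77Ngg77NNN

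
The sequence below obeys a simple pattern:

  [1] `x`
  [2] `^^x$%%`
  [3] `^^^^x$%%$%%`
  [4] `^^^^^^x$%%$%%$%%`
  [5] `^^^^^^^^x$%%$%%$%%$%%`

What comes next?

Every step adds ^^ to the front and $%% to the end of the previous string.
Applying this once more to ^^^^^^^^x$%%$%%$%%$%%:

^^^^^^^^^^x$%%$%%$%%$%%$%%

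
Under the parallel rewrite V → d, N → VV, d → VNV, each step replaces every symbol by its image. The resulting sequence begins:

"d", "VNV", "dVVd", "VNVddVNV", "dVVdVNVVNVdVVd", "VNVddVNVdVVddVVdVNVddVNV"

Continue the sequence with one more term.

dVVdVNVVNVdVVdVNVddVNVVNVddVNVdVVdVNVVNVdVVd

Applying the rule to each of the 24 symbols of VNVddVNVdVVddVVdVNVddVNV gives the pieces d VV d VNV VNV d VV d VNV d d VNV VNV d d VNV d VV d VNV VNV d VV d, which concatenate to the answer.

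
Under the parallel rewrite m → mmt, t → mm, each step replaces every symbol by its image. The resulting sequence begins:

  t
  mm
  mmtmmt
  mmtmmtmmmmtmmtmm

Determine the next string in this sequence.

Rewriting the 16 symbols of mmtmmtmmmmtmmtmm one by one yields mmt mmt mm mmt mmt mm mmt mmt mmt mmt mm mmt mmt mm mmt mmt; concatenated:

mmtmmtmmmmtmmtmmmmtmmtmmtmmtmmmmtmmtmmmmtmmt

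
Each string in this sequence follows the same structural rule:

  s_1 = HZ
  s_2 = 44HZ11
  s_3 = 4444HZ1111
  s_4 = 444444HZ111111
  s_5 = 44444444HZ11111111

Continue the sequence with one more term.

Every step adds 44 to the front and 11 to the end of the previous string.
Applying this once more to 44444444HZ11111111:

4444444444HZ1111111111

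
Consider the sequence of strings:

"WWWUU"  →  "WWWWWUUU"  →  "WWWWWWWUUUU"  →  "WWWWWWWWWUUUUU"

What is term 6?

Reading off run lengths: W runs 3, 5, 7, 9; U runs 2, 3, 4, 5 — each is linear in n, where the shown terms are n = 2, 3, 4, 5.
At n = 7 the blocks have lengths 13, 7.

WWWWWWWWWWWWWUUUUUUU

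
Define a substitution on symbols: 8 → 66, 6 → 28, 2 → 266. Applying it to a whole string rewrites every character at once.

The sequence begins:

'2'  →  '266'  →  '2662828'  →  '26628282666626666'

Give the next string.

Rewriting the 17 symbols of 26628282666626666 one by one yields 266 28 28 266 66 266 66 266 28 28 28 28 266 28 28 28 28; concatenated:

266282826666266662662828282826628282828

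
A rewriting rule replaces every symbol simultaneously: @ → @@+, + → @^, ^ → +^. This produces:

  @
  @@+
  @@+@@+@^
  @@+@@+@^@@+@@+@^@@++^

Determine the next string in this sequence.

Replace each of the 21 characters of @@+@@+@^@@+@@+@^@@++^ in place — @@+ @@+ @^ @@+ @@+ @^ @@+ +^ @@+ @@+ @^ @@+ @@+ @^ @@+ +^ @@+ @@+ @^ @^ +^ — and concatenate.

@@+@@+@^@@+@@+@^@@++^@@+@@+@^@@+@@+@^@@++^@@+@@+@^@^+^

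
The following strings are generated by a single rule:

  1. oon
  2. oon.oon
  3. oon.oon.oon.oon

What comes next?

s(k+1) = s(k)·.·s(k) — each term doubles the last with '.' between the halves.
Doubling oon.oon.oon.oon with '.' between the halves:

oon.oon.oon.oon.oon.oon.oon.oon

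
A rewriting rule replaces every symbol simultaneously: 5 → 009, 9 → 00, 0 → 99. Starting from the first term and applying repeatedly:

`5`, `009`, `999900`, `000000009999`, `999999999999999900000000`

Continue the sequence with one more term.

000000000000000000000000000000009999999999999999

Replace each of the 24 characters of 999999999999999900000000 in place — 00 00 00 00 00 00 00 00 00 00 00 00 00 00 00 00 99 99 99 99 99 99 99 99 — and concatenate.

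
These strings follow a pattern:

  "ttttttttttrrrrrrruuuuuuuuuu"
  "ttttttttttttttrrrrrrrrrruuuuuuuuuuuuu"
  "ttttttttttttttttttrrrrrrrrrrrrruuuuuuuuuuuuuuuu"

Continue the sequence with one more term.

ttttttttttttttttttttttrrrrrrrrrrrrrrrruuuuuuuuuuuuuuuuuuu

Each string has the form t^{4n-2} r^{3n-2} u^{3n+1}, where the shown terms are n = 3, 4, 5.
Setting n = 6 gives 22, 16, 19 characters in each block.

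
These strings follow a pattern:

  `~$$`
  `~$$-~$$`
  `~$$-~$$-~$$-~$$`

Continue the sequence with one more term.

~$$-~$$-~$$-~$$-~$$-~$$-~$$-~$$

s(k+1) = s(k)·-·s(k) — each term doubles the last with '-' between the halves.
So the next term is two copies of ~$$-~$$-~$$-~$$ with '-' between the halves.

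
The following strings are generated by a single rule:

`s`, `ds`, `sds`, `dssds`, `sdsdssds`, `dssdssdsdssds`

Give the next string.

sdsdssdsdssdssdsdssds

This is a Fibonacci-style word recurrence s(k) = s(k−2)·s(k−1): e.g. s·ds = sds.
So term 7 is sdsdssds·dssdssdsdssds.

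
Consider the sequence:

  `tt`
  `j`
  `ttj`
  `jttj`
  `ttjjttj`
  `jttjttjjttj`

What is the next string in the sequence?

ttjjttjjttjttjjttj

Each term (from the third on) is the two preceding terms concatenated in order: term 3 = tt·j = ttj.
So term 7 is ttjjttj·jttjttjjttj.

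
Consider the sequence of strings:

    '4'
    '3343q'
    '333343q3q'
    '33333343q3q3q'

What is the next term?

Every step adds 33 to the front and 3q to the end of the previous string.
Applying this once more to 33333343q3q3q:

3333333343q3q3q3q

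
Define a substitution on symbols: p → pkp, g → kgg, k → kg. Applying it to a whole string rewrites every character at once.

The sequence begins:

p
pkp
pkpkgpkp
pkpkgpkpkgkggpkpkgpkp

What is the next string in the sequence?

φ(pkpkgpkpkgkggpkpkgpkp) expands symbol-by-symbol to pkp kg pkp kg kgg pkp kg pkp kg kgg kg kgg kgg pkp kg pkp kg kgg pkp kg pkp; joining the 21 pieces gives the next term.

pkpkgpkpkgkggpkpkgpkpkgkggkgkggkggpkpkgpkpkgkggpkpkgpkp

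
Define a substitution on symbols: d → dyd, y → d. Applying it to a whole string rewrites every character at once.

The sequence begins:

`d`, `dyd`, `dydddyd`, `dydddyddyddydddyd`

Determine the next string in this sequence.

Applying the rule to each of the 17 symbols of dydddyddyddydddyd gives the pieces dyd d dyd dyd dyd d dyd dyd d dyd dyd d dyd dyd dyd d dyd, which concatenate to the answer.

dydddyddyddydddyddydddyddydddyddyddydddyd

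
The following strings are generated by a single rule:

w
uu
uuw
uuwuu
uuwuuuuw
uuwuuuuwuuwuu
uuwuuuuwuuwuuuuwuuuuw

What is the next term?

uuwuuuuwuuwuuuuwuuuuwuuwuuuuwuuwuu

This is a Fibonacci-style word recurrence s(k) = s(k−1)·s(k−2): e.g. uu·w = uuw.
The next term joins uuwuuuuwuuwuuuuwuuuuw and uuwuuuuwuuwuu.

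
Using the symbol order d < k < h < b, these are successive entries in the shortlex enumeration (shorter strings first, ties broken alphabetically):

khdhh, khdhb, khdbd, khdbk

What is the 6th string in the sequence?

Continuing the enumeration 2 steps past khdbk: khdbk → khdbh → (answer).

khdbb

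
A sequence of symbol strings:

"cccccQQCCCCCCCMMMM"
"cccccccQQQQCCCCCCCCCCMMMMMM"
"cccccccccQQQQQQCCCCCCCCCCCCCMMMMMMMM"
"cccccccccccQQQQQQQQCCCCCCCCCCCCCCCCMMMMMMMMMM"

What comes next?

cccccccccccccQQQQQQQQQQCCCCCCCCCCCCCCCCCCCMMMMMMMMMMMM

The n-th term is 2n+1 c's then 2n-2 Q's then 3n+1 C's then 2n M's, where the shown terms are n = 2, 3, 4, 5.
For the next term, n = 6, so the run lengths are 13, 10, 19, 12.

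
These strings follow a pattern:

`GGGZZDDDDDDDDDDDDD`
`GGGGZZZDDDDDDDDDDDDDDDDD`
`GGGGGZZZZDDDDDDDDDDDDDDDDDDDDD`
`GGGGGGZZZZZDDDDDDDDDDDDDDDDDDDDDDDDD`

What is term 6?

GGGGGGGGZZZZZZZDDDDDDDDDDDDDDDDDDDDDDDDDDDDDDDDD

Each string has the form G^{n} Z^{n-1} D^{4n+1}, where the shown terms are n = 3, 4, 5, 6.
At n = 8 the blocks have lengths 8, 7, 33.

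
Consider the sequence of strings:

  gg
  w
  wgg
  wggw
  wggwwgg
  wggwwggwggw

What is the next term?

wggwwggwggwwggwwgg

This is a Fibonacci-style word recurrence s(k) = s(k−1)·s(k−2): e.g. w·gg = wgg.
So term 7 is wggwwggwggw·wggwwgg.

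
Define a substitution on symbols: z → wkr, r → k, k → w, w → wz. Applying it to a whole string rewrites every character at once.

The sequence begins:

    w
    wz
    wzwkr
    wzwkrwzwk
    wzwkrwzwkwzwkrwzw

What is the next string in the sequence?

φ(wzwkrwzwkwzwkrwzw) expands symbol-by-symbol to wz wkr wz w k wz wkr wz w wz wkr wz w k wz wkr wz; joining the 17 pieces gives the next term.

wzwkrwzwkwzwkrwzwwzwkrwzwkwzwkrwz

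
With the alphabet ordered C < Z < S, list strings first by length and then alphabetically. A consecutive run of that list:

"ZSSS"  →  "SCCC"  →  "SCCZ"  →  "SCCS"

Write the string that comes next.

SCZC

Find the rightmost character of SCCS below S, bump it to the next letter, and reset everything to its right to C.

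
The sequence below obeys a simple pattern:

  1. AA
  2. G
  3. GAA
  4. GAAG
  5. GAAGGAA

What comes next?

GAAGGAAGAAG

This is a Fibonacci-style word recurrence s(k) = s(k−1)·s(k−2): e.g. G·AA = GAA.
Continuing: GAAGGAA · GAAG gives term 6.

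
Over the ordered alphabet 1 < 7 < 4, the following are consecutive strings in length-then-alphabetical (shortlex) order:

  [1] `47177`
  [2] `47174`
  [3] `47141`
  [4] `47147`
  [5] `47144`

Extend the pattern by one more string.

The successor of 47144 increments the rightmost position that isn't already 4 and resets every position after it to 1.

47711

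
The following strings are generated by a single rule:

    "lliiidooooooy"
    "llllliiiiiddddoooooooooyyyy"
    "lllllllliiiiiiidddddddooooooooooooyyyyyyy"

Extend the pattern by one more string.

llllllllllliiiiiiiiiddddddddddoooooooooooooooyyyyyyyyyy

Reading off run lengths: l runs 2, 5, 8; i runs 3, 5, 7; d runs 1, 4, 7; o runs 6, 9, 12; y runs 1, 4, 7 — each is linear in n (n = 1, 2, …).
At n = 4 the blocks have lengths 11, 9, 10, 15, 10.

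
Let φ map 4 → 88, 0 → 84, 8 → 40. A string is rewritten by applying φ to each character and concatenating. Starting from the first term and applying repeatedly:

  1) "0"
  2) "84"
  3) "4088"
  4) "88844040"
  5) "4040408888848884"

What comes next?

Replace each of the 16 characters of 4040408888848884 in place — 88 84 88 84 88 84 40 40 40 40 40 88 40 40 40 88 — and concatenate.

88848884888440404040408840404088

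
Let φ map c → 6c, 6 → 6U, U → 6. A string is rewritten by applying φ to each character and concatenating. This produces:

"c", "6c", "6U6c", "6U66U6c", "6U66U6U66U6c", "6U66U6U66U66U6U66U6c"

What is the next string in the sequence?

Applying the rule to each of the 20 symbols of 6U66U6U66U66U6U66U6c gives the pieces 6U 6 6U 6U 6 6U 6 6U 6U 6 6U 6U 6 6U 6 6U 6U 6 6U 6c, which concatenate to the answer.

6U66U6U66U66U6U66U6U66U66U6U66U6c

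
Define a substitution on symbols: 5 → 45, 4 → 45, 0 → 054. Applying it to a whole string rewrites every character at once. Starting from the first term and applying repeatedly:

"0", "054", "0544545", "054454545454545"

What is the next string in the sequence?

Rewriting the 15 symbols of 054454545454545 one by one yields 054 45 45 45 45 45 45 45 45 45 45 45 45 45 45; concatenated:

0544545454545454545454545454545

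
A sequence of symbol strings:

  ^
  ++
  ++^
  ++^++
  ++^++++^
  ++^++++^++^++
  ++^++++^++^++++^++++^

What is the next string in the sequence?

++^++++^++^++++^++++^++^++++^++^++

This is a Fibonacci-style word recurrence s(k) = s(k−1)·s(k−2): e.g. ++·^ = ++^.
Continuing: ++^++++^++^++++^++++^ · ++^++++^++^++ gives term 8.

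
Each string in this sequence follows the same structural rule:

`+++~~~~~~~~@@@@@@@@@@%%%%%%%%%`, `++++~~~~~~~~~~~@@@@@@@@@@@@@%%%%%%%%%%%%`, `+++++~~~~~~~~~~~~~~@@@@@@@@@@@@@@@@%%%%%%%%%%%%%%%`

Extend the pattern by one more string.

Term n consists of n +'s, followed by 3n-1 ~'s, followed by 3n+1 @'s, followed by 3n %'s, where the shown terms are n = 3, 4, 5.
Setting n = 6 gives 6, 17, 19, 18 characters in each block.

++++++~~~~~~~~~~~~~~~~~@@@@@@@@@@@@@@@@@@@%%%%%%%%%%%%%%%%%%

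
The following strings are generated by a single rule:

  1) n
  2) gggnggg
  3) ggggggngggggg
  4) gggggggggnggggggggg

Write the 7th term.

ggggggggggggggggggngggggggggggggggggg

Each term wraps the previous one in ggg on the left and ggg on the right.
From gggggggggnggggggggg, 3 further steps: gggggggggnggggggggg → ggggggggggggngggggggggggg → gggggggggggggggnggggggggggggggg → (answer).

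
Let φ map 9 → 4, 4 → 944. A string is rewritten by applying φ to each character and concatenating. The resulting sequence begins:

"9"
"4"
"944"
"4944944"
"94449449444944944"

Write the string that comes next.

Rewriting the 17 symbols of 94449449444944944 one by one yields 4 944 944 944 4 944 944 4 944 944 944 4 944 944 4 944 944; concatenated:

49449449444944944494494494449449444944944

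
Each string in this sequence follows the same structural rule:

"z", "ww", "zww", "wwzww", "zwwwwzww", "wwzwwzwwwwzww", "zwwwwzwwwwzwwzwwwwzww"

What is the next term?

From term 3 onward, concatenate the second-to-last term with the last: z·ww = zww, ww·zww = wwzww, …
The next term joins wwzwwzwwwwzww and zwwwwzwwwwzwwzwwwwzww.

wwzwwzwwwwzwwzwwwwzwwwwzwwzwwwwzww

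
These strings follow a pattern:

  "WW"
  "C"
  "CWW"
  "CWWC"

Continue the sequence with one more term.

CWWCCWW

Each term (from the third on) is the previous term followed by the one before it: term 3 = C·WW = CWW.
So term 5 is CWWC·CWW.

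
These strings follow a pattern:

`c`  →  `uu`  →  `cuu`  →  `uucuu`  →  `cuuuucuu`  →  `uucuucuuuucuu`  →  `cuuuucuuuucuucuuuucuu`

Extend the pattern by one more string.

uucuucuuuucuucuuuucuuuucuucuuuucuu

Each term (from the third on) is the two preceding terms concatenated in order: term 3 = c·uu = cuu.
So term 8 is uucuucuuuucuu·cuuuucuuuucuucuuuucuu.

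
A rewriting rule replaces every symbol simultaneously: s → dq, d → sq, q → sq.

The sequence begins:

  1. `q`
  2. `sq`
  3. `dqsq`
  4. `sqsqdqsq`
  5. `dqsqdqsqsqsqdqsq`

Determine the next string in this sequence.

sqsqdqsqsqsqdqsqdqsqdqsqsqsqdqsq

Applying the rule to each of the 16 symbols of dqsqdqsqsqsqdqsq gives the pieces sq sq dq sq sq sq dq sq dq sq dq sq sq sq dq sq, which concatenate to the answer.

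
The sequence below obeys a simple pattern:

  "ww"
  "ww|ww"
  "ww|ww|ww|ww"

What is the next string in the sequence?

s(k+1) = s(k)·|·s(k) — each term doubles the last with '|' between the halves.
Doubling ww|ww|ww|ww with '|' between the halves:

ww|ww|ww|ww|ww|ww|ww|ww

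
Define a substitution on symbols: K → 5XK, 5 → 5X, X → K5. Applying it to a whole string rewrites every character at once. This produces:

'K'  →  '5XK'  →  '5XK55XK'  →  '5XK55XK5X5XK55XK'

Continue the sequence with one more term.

5XK55XK5X5XK55XK5XK55XK55XK5X5XK55XK

φ(5XK55XK5X5XK55XK) expands symbol-by-symbol to 5X K5 5XK 5X 5X K5 5XK 5X K5 5X K5 5XK 5X 5X K5 5XK; joining the 16 pieces gives the next term.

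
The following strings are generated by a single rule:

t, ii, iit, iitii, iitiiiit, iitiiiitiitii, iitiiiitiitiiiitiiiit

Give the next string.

This is a Fibonacci-style word recurrence s(k) = s(k−1)·s(k−2): e.g. ii·t = iit.
So term 8 is iitiiiitiitiiiitiiiit·iitiiiitiitii.

iitiiiitiitiiiitiiiitiitiiiitiitii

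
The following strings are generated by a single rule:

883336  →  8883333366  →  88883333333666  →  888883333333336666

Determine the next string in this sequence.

The n-th term is n+1 8's then 2n+1 3's then n 6's (n = 1, 2, …).
Setting n = 5 gives 6, 11, 5 characters in each block.

8888883333333333366666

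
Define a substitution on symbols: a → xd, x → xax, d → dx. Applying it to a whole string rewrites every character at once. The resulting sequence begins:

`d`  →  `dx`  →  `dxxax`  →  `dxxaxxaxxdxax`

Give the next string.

Rewriting the 13 symbols of dxxaxxaxxdxax one by one yields dx xax xax xd xax xax xd xax xax dx xax xd xax; concatenated:

dxxaxxaxxdxaxxaxxdxaxxaxdxxaxxdxax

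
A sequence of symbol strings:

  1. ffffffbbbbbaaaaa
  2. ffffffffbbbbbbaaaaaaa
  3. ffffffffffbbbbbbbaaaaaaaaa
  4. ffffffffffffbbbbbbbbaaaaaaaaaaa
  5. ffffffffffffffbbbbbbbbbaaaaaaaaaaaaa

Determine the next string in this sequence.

Term n consists of 2n f's, followed by n+2 b's, followed by 2n-1 a's, where the shown terms are n = 3, 4, 5, 6, 7.
Setting n = 8 gives 16, 10, 15 characters in each block.

ffffffffffffffffbbbbbbbbbbaaaaaaaaaaaaaaa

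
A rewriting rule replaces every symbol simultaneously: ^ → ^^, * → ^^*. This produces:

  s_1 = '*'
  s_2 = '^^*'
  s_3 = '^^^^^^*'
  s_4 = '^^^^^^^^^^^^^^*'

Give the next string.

^^^^^^^^^^^^^^^^^^^^^^^^^^^^^^*

Applying the rule to each of the 15 symbols of ^^^^^^^^^^^^^^* gives the pieces ^^ ^^ ^^ ^^ ^^ ^^ ^^ ^^ ^^ ^^ ^^ ^^ ^^ ^^ ^^*, which concatenate to the answer.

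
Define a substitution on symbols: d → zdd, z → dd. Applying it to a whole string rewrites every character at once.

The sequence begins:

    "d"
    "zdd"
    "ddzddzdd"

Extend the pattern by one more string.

Apply φ to ddzddzdd symbol by symbol: d→zdd, d→zdd, z→dd, d→zdd, d→zdd, z→dd, d→zdd, d→zdd; joined: zdd zdd dd zdd zdd dd zdd zdd.

zddzddddzddzddddzddzdd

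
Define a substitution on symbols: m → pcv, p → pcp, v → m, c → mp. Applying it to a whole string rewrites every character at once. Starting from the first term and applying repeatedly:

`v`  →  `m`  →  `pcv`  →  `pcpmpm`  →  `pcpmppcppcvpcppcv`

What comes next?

Rewriting the 17 symbols of pcpmppcppcvpcppcv one by one yields pcp mp pcp pcv pcp pcp mp pcp pcp mp m pcp mp pcp pcp mp m; concatenated:

pcpmppcppcvpcppcpmppcppcpmpmpcpmppcppcpmpm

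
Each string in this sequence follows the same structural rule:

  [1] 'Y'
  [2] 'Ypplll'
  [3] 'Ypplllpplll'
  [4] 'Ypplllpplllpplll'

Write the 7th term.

The strings grow by a fixed suffix pplll each time.
From Ypplllpplllpplll, 3 further steps: Ypplllpplllpplll → Ypplllpplllpplllpplll → Ypplllpplllpplllpplllpplll → (answer).

Ypplllpplllpplllpplllpplllpplll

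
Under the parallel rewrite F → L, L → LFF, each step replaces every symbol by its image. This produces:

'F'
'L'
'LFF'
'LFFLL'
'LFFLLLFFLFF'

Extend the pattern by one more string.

Expanding LFFLLLFFLFF: L→LFF, F→L, F→L, L→LFF, L→LFF, L→LFF, F→L, F→L, L→LFF, F→L, F→L. Concatenated: LFF L L LFF LFF LFF L L LFF L L.

LFFLLLFFLFFLFFLLLFFLL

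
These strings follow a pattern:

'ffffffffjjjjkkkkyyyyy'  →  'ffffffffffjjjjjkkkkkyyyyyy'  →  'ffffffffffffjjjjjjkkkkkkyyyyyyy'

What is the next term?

Term n consists of 2n+2 f's, followed by n+1 j's, followed by n+1 k's, followed by n+2 y's, where the shown terms are n = 3, 4, 5.
For the next term, n = 6, so the run lengths are 14, 7, 7, 8.

ffffffffffffffjjjjjjjkkkkkkkyyyyyyyy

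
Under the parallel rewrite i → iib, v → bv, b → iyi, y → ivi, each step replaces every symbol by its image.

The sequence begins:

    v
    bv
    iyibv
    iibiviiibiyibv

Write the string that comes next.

Rewriting the 14 symbols of iibiviiibiyibv one by one yields iib iib iyi iib bv iib iib iib iyi iib ivi iib iyi bv; concatenated:

iibiibiyiiibbviibiibiibiyiiibiviiibiyibv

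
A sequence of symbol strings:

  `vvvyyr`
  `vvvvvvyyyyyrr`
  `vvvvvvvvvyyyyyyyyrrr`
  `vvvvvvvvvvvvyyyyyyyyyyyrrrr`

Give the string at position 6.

Each string has the form v^{3n} y^{3n-1} r^{n} (n = 1, 2, …).
For term 6, n = 6, so the run lengths are 18, 17, 6.

vvvvvvvvvvvvvvvvvvyyyyyyyyyyyyyyyyyrrrrrr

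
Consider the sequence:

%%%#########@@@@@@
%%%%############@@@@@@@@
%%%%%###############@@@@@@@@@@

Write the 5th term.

Each string has the form %^{n} #^{3n} @^{2n}, where the shown terms are n = 3, 4, 5.
Setting n = 7 gives 7, 21, 14 characters in each block.

%%%%%%%#####################@@@@@@@@@@@@@@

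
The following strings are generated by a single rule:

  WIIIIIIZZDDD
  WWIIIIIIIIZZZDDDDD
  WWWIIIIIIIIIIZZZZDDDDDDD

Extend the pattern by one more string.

WWWWIIIIIIIIIIIIZZZZZDDDDDDDDD

Reading off run lengths: W runs 1, 2, 3; I runs 6, 8, 10; Z runs 2, 3, 4; D runs 3, 5, 7 — each is linear in n, where the shown terms are n = 2, 3, 4.
For the next term, n = 5, so the run lengths are 4, 12, 5, 9.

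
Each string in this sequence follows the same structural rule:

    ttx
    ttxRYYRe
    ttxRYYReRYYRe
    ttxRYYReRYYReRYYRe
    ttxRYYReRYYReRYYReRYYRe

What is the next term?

Every step adds RYYRe to the end: s(k+1) = s(k)·RYYRe.
One more step from ttxRYYReRYYReRYYReRYYRe gives the answer.

ttxRYYReRYYReRYYReRYYReRYYRe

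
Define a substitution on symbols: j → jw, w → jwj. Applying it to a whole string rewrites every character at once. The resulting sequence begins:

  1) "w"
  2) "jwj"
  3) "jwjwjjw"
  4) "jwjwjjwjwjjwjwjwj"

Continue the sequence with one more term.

φ(jwjwjjwjwjjwjwjwj) expands symbol-by-symbol to jw jwj jw jwj jw jw jwj jw jwj jw jw jwj jw jwj jw jwj jw; joining the 17 pieces gives the next term.

jwjwjjwjwjjwjwjwjjwjwjjwjwjwjjwjwjjwjwjjw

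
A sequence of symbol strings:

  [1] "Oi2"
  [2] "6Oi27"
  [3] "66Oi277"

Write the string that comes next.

s(k+1) = 6·s(k)·7, so each term gains 6 as a prefix and 7 as a suffix.
Applying this once more to 66Oi277:

666Oi2777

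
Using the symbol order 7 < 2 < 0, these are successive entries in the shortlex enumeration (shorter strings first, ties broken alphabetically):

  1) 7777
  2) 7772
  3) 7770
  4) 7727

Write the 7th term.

7707

Stepping forward 3 times from 7727: 7727 → 7722 → 7720, then the target.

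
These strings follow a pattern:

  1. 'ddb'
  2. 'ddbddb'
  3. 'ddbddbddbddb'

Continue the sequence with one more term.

s(k+1) = s(k)·s(k) — each term doubles the last.
Doubling ddbddbddbddb:

ddbddbddbddbddbddbddbddb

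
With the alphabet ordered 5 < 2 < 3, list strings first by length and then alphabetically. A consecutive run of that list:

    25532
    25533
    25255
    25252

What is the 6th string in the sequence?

Stepping forward 2 times from 25252: 25252 → 25253, then the target.

25225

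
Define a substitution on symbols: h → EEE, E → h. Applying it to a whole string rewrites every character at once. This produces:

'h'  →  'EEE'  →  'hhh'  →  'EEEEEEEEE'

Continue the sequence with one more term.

Apply φ to EEEEEEEEE symbol by symbol: E→h, E→h, E→h, E→h, E→h, E→h, E→h, E→h, E→h; joined: h h h h h h h h h.

hhhhhhhhh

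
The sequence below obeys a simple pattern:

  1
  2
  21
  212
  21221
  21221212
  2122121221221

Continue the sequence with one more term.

212212122122121221212

From term 3 onward, concatenate the last term with the second-to-last: 2·1 = 21, 21·2 = 212, …
The next term joins 2122121221221 and 21221212.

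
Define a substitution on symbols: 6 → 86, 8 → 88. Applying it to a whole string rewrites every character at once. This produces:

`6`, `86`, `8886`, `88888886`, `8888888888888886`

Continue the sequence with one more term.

Rewriting the 16 symbols of 8888888888888886 one by one yields 88 88 88 88 88 88 88 88 88 88 88 88 88 88 88 86; concatenated:

88888888888888888888888888888886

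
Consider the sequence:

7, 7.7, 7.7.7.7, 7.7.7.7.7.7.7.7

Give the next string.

7.7.7.7.7.7.7.7.7.7.7.7.7.7.7.7

Each string is two copies of the previous one joined by '.'.
So the next term is two copies of 7.7.7.7.7.7.7.7 with '.' between the halves.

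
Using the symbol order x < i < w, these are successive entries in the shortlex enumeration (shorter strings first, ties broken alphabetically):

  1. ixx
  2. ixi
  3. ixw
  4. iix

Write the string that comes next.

iii

The successor of iix increments the rightmost position that isn't already w and resets every position after it to x.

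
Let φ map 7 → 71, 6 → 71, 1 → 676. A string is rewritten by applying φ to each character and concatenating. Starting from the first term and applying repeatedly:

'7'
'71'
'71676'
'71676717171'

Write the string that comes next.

Rewriting each symbol of 71676717171: 7→71, 1→676, 6→71, 7→71, 6→71, 7→71, 1→676, 7→71, 1→676, 7→71, 1→676, which concatenates to 71 676 71 71 71 71 676 71 676 71 676.

71676717171716767167671676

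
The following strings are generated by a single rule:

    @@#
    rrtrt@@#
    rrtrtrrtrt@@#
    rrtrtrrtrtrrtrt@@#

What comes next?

The strings grow by a fixed prefix rrtrt each time.
So the next term is rrtrt·rrtrtrrtrtrrtrt@@#.

rrtrtrrtrtrrtrtrrtrt@@#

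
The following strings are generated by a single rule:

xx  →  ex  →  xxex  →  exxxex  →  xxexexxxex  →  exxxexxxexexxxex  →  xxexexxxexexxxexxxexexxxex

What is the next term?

exxxexxxexexxxexxxexexxxexexxxexxxexexxxex

This is a Fibonacci-style word recurrence s(k) = s(k−2)·s(k−1): e.g. xx·ex = xxex.
Continuing: exxxexxxexexxxex · xxexexxxexexxxexxxexexxxex gives term 8.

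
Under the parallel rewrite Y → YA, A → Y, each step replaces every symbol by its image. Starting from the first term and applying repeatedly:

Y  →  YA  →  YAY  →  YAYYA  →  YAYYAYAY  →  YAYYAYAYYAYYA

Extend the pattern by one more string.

Rewriting the 13 symbols of YAYYAYAYYAYYA one by one yields YA Y YA YA Y YA Y YA YA Y YA YA Y; concatenated:

YAYYAYAYYAYYAYAYYAYAY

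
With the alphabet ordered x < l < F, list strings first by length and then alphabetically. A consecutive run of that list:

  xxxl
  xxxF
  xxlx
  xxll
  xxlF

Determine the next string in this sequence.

Find the rightmost character of xxlF below F, bump it to the next letter, and reset everything to its right to x.

xxFx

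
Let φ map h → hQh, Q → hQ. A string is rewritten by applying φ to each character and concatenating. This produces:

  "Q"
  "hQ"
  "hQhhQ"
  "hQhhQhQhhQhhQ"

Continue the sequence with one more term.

hQhhQhQhhQhhQhQhhQhQhhQhhQhQhhQhhQ

Applying the rule to each of the 13 symbols of hQhhQhQhhQhhQ gives the pieces hQh hQ hQh hQh hQ hQh hQ hQh hQh hQ hQh hQh hQ, which concatenate to the answer.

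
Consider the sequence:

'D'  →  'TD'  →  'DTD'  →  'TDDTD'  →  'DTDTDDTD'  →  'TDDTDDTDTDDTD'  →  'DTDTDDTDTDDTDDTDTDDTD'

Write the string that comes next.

From term 3 onward, concatenate the second-to-last term with the last: D·TD = DTD, TD·DTD = TDDTD, …
Continuing: TDDTDDTDTDDTD · DTDTDDTDTDDTDDTDTDDTD gives term 8.

TDDTDDTDTDDTDDTDTDDTDTDDTDDTDTDDTD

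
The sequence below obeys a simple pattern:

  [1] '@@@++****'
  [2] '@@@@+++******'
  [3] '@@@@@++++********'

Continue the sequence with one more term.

@@@@@@+++++**********

Term n consists of n+1 @'s, followed by n +'s, followed by 2n *'s, where the shown terms are n = 2, 3, 4.
Setting n = 5 gives 6, 5, 10 characters in each block.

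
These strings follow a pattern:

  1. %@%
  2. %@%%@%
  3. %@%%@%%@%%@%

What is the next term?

%@%%@%%@%%@%%@%%@%%@%%@%

Each string is two copies of the previous one concatenated.
So the next term is two copies of %@%%@%%@%%@%.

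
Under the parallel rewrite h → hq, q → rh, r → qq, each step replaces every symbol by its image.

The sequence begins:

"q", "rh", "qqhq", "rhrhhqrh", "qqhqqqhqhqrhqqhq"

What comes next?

Rewriting the 16 symbols of qqhqqqhqhqrhqqhq one by one yields rh rh hq rh rh rh hq rh hq rh qq hq rh rh hq rh; concatenated:

rhrhhqrhrhrhhqrhhqrhqqhqrhrhhqrh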